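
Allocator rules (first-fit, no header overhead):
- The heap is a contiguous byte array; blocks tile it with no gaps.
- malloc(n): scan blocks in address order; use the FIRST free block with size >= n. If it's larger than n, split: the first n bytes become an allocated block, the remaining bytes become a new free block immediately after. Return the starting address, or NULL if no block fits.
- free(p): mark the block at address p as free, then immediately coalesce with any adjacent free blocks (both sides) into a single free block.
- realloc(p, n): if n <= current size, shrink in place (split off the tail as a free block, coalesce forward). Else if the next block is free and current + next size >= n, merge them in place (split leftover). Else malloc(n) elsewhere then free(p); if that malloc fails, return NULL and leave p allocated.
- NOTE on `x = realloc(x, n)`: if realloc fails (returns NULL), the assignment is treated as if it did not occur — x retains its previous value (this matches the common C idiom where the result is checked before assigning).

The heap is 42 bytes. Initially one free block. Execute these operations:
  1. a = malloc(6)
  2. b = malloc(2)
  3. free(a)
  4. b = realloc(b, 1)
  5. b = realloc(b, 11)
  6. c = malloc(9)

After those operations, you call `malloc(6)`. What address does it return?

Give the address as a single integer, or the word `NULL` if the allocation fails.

Answer: 0

Derivation:
Op 1: a = malloc(6) -> a = 0; heap: [0-5 ALLOC][6-41 FREE]
Op 2: b = malloc(2) -> b = 6; heap: [0-5 ALLOC][6-7 ALLOC][8-41 FREE]
Op 3: free(a) -> (freed a); heap: [0-5 FREE][6-7 ALLOC][8-41 FREE]
Op 4: b = realloc(b, 1) -> b = 6; heap: [0-5 FREE][6-6 ALLOC][7-41 FREE]
Op 5: b = realloc(b, 11) -> b = 6; heap: [0-5 FREE][6-16 ALLOC][17-41 FREE]
Op 6: c = malloc(9) -> c = 17; heap: [0-5 FREE][6-16 ALLOC][17-25 ALLOC][26-41 FREE]
malloc(6): first-fit scan over [0-5 FREE][6-16 ALLOC][17-25 ALLOC][26-41 FREE] -> 0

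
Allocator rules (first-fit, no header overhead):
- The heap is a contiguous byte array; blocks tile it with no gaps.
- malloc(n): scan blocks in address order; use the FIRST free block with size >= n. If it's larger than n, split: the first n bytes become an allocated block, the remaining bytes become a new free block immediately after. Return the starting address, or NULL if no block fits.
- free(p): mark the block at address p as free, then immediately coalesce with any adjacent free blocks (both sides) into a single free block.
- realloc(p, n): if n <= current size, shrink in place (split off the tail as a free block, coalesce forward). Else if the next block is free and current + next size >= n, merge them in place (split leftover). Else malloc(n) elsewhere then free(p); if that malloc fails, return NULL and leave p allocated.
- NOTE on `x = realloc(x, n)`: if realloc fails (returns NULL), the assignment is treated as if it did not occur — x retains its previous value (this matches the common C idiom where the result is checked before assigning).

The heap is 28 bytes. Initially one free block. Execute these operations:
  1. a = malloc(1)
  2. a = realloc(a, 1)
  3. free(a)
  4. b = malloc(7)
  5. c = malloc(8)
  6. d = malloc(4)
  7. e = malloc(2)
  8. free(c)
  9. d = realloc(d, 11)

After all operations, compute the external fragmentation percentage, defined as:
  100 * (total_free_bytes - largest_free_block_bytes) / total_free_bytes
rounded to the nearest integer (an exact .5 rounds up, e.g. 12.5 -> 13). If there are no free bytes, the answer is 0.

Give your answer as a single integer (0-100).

Op 1: a = malloc(1) -> a = 0; heap: [0-0 ALLOC][1-27 FREE]
Op 2: a = realloc(a, 1) -> a = 0; heap: [0-0 ALLOC][1-27 FREE]
Op 3: free(a) -> (freed a); heap: [0-27 FREE]
Op 4: b = malloc(7) -> b = 0; heap: [0-6 ALLOC][7-27 FREE]
Op 5: c = malloc(8) -> c = 7; heap: [0-6 ALLOC][7-14 ALLOC][15-27 FREE]
Op 6: d = malloc(4) -> d = 15; heap: [0-6 ALLOC][7-14 ALLOC][15-18 ALLOC][19-27 FREE]
Op 7: e = malloc(2) -> e = 19; heap: [0-6 ALLOC][7-14 ALLOC][15-18 ALLOC][19-20 ALLOC][21-27 FREE]
Op 8: free(c) -> (freed c); heap: [0-6 ALLOC][7-14 FREE][15-18 ALLOC][19-20 ALLOC][21-27 FREE]
Op 9: d = realloc(d, 11) -> NULL (d unchanged); heap: [0-6 ALLOC][7-14 FREE][15-18 ALLOC][19-20 ALLOC][21-27 FREE]
Free blocks: [8 7] total_free=15 largest=8 -> 100*(15-8)/15 = 700/15 ≈ 46.667 -> rounds to 47

Answer: 47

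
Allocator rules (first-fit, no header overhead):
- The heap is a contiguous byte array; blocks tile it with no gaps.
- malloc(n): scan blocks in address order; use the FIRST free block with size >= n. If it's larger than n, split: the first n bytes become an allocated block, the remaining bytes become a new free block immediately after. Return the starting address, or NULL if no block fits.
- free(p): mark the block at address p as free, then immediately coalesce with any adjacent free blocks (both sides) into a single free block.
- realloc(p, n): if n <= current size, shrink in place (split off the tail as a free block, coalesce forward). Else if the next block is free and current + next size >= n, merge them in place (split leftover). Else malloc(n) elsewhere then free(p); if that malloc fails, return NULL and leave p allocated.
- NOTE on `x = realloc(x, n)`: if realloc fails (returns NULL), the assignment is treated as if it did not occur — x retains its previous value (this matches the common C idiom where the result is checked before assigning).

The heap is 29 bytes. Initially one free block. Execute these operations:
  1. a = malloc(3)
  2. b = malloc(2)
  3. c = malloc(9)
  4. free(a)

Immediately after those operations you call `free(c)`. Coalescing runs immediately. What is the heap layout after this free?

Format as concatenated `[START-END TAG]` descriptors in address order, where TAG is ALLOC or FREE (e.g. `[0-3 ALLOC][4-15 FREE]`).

Answer: [0-2 FREE][3-4 ALLOC][5-28 FREE]

Derivation:
Op 1: a = malloc(3) -> a = 0; heap: [0-2 ALLOC][3-28 FREE]
Op 2: b = malloc(2) -> b = 3; heap: [0-2 ALLOC][3-4 ALLOC][5-28 FREE]
Op 3: c = malloc(9) -> c = 5; heap: [0-2 ALLOC][3-4 ALLOC][5-13 ALLOC][14-28 FREE]
Op 4: free(a) -> (freed a); heap: [0-2 FREE][3-4 ALLOC][5-13 ALLOC][14-28 FREE]
free(c): c = 5 -> block [5-13 ALLOC]; mark free, coalesce with adjacent free neighbors -> [0-2 FREE][3-4 ALLOC][5-28 FREE]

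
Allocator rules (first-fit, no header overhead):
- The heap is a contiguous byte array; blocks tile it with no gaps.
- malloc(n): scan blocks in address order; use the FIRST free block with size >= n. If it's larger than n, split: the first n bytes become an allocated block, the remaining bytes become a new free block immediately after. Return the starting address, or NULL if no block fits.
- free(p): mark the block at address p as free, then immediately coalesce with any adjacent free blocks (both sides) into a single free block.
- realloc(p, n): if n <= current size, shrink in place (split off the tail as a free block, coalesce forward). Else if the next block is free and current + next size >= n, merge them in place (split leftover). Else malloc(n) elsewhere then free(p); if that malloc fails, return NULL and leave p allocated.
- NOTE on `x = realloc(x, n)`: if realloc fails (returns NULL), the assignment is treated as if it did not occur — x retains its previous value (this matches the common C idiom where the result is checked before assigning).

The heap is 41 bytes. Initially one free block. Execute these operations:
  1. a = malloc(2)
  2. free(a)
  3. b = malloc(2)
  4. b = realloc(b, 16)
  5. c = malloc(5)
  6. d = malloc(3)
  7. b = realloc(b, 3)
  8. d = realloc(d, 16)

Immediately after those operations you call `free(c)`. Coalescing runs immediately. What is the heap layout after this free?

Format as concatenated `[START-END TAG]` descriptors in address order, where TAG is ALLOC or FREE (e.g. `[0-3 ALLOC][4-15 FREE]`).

Op 1: a = malloc(2) -> a = 0; heap: [0-1 ALLOC][2-40 FREE]
Op 2: free(a) -> (freed a); heap: [0-40 FREE]
Op 3: b = malloc(2) -> b = 0; heap: [0-1 ALLOC][2-40 FREE]
Op 4: b = realloc(b, 16) -> b = 0; heap: [0-15 ALLOC][16-40 FREE]
Op 5: c = malloc(5) -> c = 16; heap: [0-15 ALLOC][16-20 ALLOC][21-40 FREE]
Op 6: d = malloc(3) -> d = 21; heap: [0-15 ALLOC][16-20 ALLOC][21-23 ALLOC][24-40 FREE]
Op 7: b = realloc(b, 3) -> b = 0; heap: [0-2 ALLOC][3-15 FREE][16-20 ALLOC][21-23 ALLOC][24-40 FREE]
Op 8: d = realloc(d, 16) -> d = 21; heap: [0-2 ALLOC][3-15 FREE][16-20 ALLOC][21-36 ALLOC][37-40 FREE]
free(c): c = 16 -> block [16-20 ALLOC]; mark free, coalesce with adjacent free neighbors -> [0-2 ALLOC][3-20 FREE][21-36 ALLOC][37-40 FREE]

Answer: [0-2 ALLOC][3-20 FREE][21-36 ALLOC][37-40 FREE]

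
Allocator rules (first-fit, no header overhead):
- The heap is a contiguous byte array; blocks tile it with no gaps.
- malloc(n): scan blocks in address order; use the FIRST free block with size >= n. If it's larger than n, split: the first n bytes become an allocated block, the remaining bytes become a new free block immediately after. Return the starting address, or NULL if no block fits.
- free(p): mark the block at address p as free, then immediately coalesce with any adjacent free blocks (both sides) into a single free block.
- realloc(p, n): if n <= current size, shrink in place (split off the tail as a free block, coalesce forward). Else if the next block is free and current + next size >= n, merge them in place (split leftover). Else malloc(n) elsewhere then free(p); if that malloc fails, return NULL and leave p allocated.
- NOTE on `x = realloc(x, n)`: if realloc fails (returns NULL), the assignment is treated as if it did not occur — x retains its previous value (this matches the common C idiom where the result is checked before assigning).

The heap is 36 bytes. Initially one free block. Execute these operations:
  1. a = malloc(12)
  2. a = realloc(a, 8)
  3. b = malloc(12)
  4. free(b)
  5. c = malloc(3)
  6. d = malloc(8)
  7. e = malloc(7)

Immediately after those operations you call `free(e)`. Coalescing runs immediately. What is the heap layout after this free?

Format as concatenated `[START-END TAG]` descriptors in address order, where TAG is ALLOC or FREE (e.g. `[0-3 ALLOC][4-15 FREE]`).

Answer: [0-7 ALLOC][8-10 ALLOC][11-18 ALLOC][19-35 FREE]

Derivation:
Op 1: a = malloc(12) -> a = 0; heap: [0-11 ALLOC][12-35 FREE]
Op 2: a = realloc(a, 8) -> a = 0; heap: [0-7 ALLOC][8-35 FREE]
Op 3: b = malloc(12) -> b = 8; heap: [0-7 ALLOC][8-19 ALLOC][20-35 FREE]
Op 4: free(b) -> (freed b); heap: [0-7 ALLOC][8-35 FREE]
Op 5: c = malloc(3) -> c = 8; heap: [0-7 ALLOC][8-10 ALLOC][11-35 FREE]
Op 6: d = malloc(8) -> d = 11; heap: [0-7 ALLOC][8-10 ALLOC][11-18 ALLOC][19-35 FREE]
Op 7: e = malloc(7) -> e = 19; heap: [0-7 ALLOC][8-10 ALLOC][11-18 ALLOC][19-25 ALLOC][26-35 FREE]
free(e): e = 19 -> block [19-25 ALLOC]; mark free, coalesce with adjacent free neighbors -> [0-7 ALLOC][8-10 ALLOC][11-18 ALLOC][19-35 FREE]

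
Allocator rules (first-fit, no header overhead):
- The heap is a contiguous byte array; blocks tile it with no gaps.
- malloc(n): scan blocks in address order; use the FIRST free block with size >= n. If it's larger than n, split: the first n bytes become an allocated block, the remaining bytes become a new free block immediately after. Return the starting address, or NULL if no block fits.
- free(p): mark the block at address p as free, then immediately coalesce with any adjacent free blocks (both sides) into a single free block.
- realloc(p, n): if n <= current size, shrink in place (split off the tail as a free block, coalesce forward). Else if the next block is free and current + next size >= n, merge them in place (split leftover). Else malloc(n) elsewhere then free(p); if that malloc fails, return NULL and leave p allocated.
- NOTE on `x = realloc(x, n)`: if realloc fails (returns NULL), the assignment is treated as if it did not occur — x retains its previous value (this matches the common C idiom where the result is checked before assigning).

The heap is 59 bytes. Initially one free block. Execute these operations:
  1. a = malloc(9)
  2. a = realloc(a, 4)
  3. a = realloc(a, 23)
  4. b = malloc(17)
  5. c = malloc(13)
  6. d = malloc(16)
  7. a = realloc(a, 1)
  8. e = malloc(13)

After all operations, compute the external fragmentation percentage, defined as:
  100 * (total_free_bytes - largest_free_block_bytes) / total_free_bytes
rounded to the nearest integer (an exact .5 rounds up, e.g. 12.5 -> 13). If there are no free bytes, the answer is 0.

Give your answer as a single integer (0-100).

Op 1: a = malloc(9) -> a = 0; heap: [0-8 ALLOC][9-58 FREE]
Op 2: a = realloc(a, 4) -> a = 0; heap: [0-3 ALLOC][4-58 FREE]
Op 3: a = realloc(a, 23) -> a = 0; heap: [0-22 ALLOC][23-58 FREE]
Op 4: b = malloc(17) -> b = 23; heap: [0-22 ALLOC][23-39 ALLOC][40-58 FREE]
Op 5: c = malloc(13) -> c = 40; heap: [0-22 ALLOC][23-39 ALLOC][40-52 ALLOC][53-58 FREE]
Op 6: d = malloc(16) -> d = NULL; heap: [0-22 ALLOC][23-39 ALLOC][40-52 ALLOC][53-58 FREE]
Op 7: a = realloc(a, 1) -> a = 0; heap: [0-0 ALLOC][1-22 FREE][23-39 ALLOC][40-52 ALLOC][53-58 FREE]
Op 8: e = malloc(13) -> e = 1; heap: [0-0 ALLOC][1-13 ALLOC][14-22 FREE][23-39 ALLOC][40-52 ALLOC][53-58 FREE]
Free blocks: [9 6] total_free=15 largest=9 -> 100*(15-9)/15 = 600/15 = 40

Answer: 40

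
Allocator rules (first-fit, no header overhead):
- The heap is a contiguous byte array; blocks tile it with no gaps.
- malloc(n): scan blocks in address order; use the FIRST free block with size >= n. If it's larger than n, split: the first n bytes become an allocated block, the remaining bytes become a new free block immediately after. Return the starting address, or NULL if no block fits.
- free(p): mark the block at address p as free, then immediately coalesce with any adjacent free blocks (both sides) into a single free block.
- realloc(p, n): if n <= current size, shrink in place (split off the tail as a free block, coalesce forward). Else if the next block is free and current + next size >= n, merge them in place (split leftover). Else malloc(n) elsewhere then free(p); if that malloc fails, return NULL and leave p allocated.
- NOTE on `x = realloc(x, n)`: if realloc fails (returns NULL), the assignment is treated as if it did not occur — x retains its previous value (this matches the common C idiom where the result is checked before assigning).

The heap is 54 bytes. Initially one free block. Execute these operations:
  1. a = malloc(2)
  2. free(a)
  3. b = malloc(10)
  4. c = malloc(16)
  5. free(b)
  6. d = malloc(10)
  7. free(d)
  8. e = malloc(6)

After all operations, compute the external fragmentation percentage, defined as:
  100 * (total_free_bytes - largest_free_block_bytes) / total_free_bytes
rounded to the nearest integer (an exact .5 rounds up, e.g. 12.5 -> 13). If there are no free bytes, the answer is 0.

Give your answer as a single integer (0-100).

Answer: 13

Derivation:
Op 1: a = malloc(2) -> a = 0; heap: [0-1 ALLOC][2-53 FREE]
Op 2: free(a) -> (freed a); heap: [0-53 FREE]
Op 3: b = malloc(10) -> b = 0; heap: [0-9 ALLOC][10-53 FREE]
Op 4: c = malloc(16) -> c = 10; heap: [0-9 ALLOC][10-25 ALLOC][26-53 FREE]
Op 5: free(b) -> (freed b); heap: [0-9 FREE][10-25 ALLOC][26-53 FREE]
Op 6: d = malloc(10) -> d = 0; heap: [0-9 ALLOC][10-25 ALLOC][26-53 FREE]
Op 7: free(d) -> (freed d); heap: [0-9 FREE][10-25 ALLOC][26-53 FREE]
Op 8: e = malloc(6) -> e = 0; heap: [0-5 ALLOC][6-9 FREE][10-25 ALLOC][26-53 FREE]
Free blocks: [4 28] total_free=32 largest=28 -> 100*(32-28)/32 = 400/32 = 12.5 -> rounds to 13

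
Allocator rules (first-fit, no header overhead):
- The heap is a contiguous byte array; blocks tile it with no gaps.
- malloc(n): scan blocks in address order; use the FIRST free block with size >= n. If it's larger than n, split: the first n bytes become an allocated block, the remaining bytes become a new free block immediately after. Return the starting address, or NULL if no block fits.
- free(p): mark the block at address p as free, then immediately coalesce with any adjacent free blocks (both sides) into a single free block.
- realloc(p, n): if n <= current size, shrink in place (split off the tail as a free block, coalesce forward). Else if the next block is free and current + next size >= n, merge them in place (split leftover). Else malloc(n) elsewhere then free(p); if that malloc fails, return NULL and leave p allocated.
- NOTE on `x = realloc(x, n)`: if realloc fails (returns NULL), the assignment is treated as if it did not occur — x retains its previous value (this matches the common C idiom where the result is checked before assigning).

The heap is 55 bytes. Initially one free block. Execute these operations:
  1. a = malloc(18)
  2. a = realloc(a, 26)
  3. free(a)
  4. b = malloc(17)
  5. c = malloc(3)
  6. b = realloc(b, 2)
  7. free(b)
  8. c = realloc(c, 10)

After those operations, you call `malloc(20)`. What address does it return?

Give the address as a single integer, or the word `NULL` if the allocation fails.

Answer: 27

Derivation:
Op 1: a = malloc(18) -> a = 0; heap: [0-17 ALLOC][18-54 FREE]
Op 2: a = realloc(a, 26) -> a = 0; heap: [0-25 ALLOC][26-54 FREE]
Op 3: free(a) -> (freed a); heap: [0-54 FREE]
Op 4: b = malloc(17) -> b = 0; heap: [0-16 ALLOC][17-54 FREE]
Op 5: c = malloc(3) -> c = 17; heap: [0-16 ALLOC][17-19 ALLOC][20-54 FREE]
Op 6: b = realloc(b, 2) -> b = 0; heap: [0-1 ALLOC][2-16 FREE][17-19 ALLOC][20-54 FREE]
Op 7: free(b) -> (freed b); heap: [0-16 FREE][17-19 ALLOC][20-54 FREE]
Op 8: c = realloc(c, 10) -> c = 17; heap: [0-16 FREE][17-26 ALLOC][27-54 FREE]
malloc(20): first-fit scan over [0-16 FREE][17-26 ALLOC][27-54 FREE] -> 27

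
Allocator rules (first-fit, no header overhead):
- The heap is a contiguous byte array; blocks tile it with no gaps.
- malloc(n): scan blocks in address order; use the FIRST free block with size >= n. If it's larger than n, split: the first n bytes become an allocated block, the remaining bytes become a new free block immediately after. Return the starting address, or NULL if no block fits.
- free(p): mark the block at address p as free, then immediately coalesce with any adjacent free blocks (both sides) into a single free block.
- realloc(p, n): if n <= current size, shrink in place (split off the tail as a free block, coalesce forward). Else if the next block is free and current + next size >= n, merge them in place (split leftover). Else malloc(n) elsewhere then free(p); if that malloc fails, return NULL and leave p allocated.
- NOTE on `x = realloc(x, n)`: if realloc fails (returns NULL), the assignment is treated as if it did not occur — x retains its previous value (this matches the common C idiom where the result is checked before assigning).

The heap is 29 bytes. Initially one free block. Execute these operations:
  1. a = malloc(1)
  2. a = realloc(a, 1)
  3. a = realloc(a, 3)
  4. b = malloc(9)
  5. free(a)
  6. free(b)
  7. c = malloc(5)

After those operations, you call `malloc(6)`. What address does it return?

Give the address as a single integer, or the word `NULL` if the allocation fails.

Answer: 5

Derivation:
Op 1: a = malloc(1) -> a = 0; heap: [0-0 ALLOC][1-28 FREE]
Op 2: a = realloc(a, 1) -> a = 0; heap: [0-0 ALLOC][1-28 FREE]
Op 3: a = realloc(a, 3) -> a = 0; heap: [0-2 ALLOC][3-28 FREE]
Op 4: b = malloc(9) -> b = 3; heap: [0-2 ALLOC][3-11 ALLOC][12-28 FREE]
Op 5: free(a) -> (freed a); heap: [0-2 FREE][3-11 ALLOC][12-28 FREE]
Op 6: free(b) -> (freed b); heap: [0-28 FREE]
Op 7: c = malloc(5) -> c = 0; heap: [0-4 ALLOC][5-28 FREE]
malloc(6): first-fit scan over [0-4 ALLOC][5-28 FREE] -> 5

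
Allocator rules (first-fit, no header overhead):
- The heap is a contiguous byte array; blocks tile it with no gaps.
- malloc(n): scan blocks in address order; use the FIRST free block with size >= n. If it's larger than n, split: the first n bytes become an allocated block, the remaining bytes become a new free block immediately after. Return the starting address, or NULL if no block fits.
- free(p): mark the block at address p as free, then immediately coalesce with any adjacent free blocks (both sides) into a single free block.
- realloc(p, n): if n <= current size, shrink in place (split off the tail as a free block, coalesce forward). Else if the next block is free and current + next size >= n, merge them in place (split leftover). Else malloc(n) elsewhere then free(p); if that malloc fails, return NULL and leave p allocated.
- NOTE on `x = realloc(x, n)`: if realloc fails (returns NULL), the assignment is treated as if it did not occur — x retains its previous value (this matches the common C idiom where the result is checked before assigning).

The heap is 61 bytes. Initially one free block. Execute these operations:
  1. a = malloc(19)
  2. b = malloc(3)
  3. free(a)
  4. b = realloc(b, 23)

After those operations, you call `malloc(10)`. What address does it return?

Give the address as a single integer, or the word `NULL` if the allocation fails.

Op 1: a = malloc(19) -> a = 0; heap: [0-18 ALLOC][19-60 FREE]
Op 2: b = malloc(3) -> b = 19; heap: [0-18 ALLOC][19-21 ALLOC][22-60 FREE]
Op 3: free(a) -> (freed a); heap: [0-18 FREE][19-21 ALLOC][22-60 FREE]
Op 4: b = realloc(b, 23) -> b = 19; heap: [0-18 FREE][19-41 ALLOC][42-60 FREE]
malloc(10): first-fit scan over [0-18 FREE][19-41 ALLOC][42-60 FREE] -> 0

Answer: 0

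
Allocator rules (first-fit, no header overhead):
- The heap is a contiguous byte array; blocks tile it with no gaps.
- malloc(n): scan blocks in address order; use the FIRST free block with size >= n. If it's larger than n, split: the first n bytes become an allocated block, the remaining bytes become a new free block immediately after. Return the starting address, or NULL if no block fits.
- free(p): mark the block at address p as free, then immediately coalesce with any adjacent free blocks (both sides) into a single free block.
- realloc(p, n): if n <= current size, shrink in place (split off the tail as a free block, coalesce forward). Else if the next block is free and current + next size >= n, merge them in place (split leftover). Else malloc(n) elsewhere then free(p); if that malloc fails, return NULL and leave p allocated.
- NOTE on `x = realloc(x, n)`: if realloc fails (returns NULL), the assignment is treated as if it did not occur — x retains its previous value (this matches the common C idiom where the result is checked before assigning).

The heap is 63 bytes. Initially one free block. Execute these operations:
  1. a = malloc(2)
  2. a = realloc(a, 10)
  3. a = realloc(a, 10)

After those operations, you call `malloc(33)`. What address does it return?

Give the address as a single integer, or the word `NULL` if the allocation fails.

Op 1: a = malloc(2) -> a = 0; heap: [0-1 ALLOC][2-62 FREE]
Op 2: a = realloc(a, 10) -> a = 0; heap: [0-9 ALLOC][10-62 FREE]
Op 3: a = realloc(a, 10) -> a = 0; heap: [0-9 ALLOC][10-62 FREE]
malloc(33): first-fit scan over [0-9 ALLOC][10-62 FREE] -> 10

Answer: 10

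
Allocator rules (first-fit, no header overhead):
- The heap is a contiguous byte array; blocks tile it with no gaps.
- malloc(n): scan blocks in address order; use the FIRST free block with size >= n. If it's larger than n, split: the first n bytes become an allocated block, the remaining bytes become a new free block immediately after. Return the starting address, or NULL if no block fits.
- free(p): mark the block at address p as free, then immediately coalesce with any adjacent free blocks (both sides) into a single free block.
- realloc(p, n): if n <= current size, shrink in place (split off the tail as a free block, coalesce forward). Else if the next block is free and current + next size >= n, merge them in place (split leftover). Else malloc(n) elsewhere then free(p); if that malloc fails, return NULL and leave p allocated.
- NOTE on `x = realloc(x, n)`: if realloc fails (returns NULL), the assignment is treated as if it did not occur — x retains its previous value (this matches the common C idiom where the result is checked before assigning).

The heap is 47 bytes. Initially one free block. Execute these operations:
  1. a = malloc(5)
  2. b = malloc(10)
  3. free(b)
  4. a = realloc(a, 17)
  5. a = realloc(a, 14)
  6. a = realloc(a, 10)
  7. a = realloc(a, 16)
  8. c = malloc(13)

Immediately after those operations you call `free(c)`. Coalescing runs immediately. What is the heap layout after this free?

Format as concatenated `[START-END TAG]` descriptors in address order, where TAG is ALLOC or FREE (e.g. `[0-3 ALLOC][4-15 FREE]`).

Op 1: a = malloc(5) -> a = 0; heap: [0-4 ALLOC][5-46 FREE]
Op 2: b = malloc(10) -> b = 5; heap: [0-4 ALLOC][5-14 ALLOC][15-46 FREE]
Op 3: free(b) -> (freed b); heap: [0-4 ALLOC][5-46 FREE]
Op 4: a = realloc(a, 17) -> a = 0; heap: [0-16 ALLOC][17-46 FREE]
Op 5: a = realloc(a, 14) -> a = 0; heap: [0-13 ALLOC][14-46 FREE]
Op 6: a = realloc(a, 10) -> a = 0; heap: [0-9 ALLOC][10-46 FREE]
Op 7: a = realloc(a, 16) -> a = 0; heap: [0-15 ALLOC][16-46 FREE]
Op 8: c = malloc(13) -> c = 16; heap: [0-15 ALLOC][16-28 ALLOC][29-46 FREE]
free(c): c = 16 -> block [16-28 ALLOC]; mark free, coalesce with adjacent free neighbors -> [0-15 ALLOC][16-46 FREE]

Answer: [0-15 ALLOC][16-46 FREE]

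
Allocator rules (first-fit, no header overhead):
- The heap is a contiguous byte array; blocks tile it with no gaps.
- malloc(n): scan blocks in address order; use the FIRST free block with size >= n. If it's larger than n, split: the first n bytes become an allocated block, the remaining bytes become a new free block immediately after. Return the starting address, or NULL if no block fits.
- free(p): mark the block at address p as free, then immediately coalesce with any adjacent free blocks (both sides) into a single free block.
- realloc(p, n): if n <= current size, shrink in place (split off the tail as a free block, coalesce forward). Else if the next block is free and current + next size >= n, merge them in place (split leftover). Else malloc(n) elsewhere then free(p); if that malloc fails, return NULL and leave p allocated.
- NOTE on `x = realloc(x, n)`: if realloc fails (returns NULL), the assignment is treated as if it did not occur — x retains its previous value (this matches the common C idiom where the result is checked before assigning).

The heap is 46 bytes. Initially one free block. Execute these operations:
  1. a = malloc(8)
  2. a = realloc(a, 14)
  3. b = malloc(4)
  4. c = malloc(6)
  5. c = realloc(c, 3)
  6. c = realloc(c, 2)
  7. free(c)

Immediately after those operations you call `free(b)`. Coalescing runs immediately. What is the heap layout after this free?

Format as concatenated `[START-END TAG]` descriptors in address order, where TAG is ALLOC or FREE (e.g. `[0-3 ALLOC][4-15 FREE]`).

Op 1: a = malloc(8) -> a = 0; heap: [0-7 ALLOC][8-45 FREE]
Op 2: a = realloc(a, 14) -> a = 0; heap: [0-13 ALLOC][14-45 FREE]
Op 3: b = malloc(4) -> b = 14; heap: [0-13 ALLOC][14-17 ALLOC][18-45 FREE]
Op 4: c = malloc(6) -> c = 18; heap: [0-13 ALLOC][14-17 ALLOC][18-23 ALLOC][24-45 FREE]
Op 5: c = realloc(c, 3) -> c = 18; heap: [0-13 ALLOC][14-17 ALLOC][18-20 ALLOC][21-45 FREE]
Op 6: c = realloc(c, 2) -> c = 18; heap: [0-13 ALLOC][14-17 ALLOC][18-19 ALLOC][20-45 FREE]
Op 7: free(c) -> (freed c); heap: [0-13 ALLOC][14-17 ALLOC][18-45 FREE]
free(b): b = 14 -> block [14-17 ALLOC]; mark free, coalesce with adjacent free neighbors -> [0-13 ALLOC][14-45 FREE]

Answer: [0-13 ALLOC][14-45 FREE]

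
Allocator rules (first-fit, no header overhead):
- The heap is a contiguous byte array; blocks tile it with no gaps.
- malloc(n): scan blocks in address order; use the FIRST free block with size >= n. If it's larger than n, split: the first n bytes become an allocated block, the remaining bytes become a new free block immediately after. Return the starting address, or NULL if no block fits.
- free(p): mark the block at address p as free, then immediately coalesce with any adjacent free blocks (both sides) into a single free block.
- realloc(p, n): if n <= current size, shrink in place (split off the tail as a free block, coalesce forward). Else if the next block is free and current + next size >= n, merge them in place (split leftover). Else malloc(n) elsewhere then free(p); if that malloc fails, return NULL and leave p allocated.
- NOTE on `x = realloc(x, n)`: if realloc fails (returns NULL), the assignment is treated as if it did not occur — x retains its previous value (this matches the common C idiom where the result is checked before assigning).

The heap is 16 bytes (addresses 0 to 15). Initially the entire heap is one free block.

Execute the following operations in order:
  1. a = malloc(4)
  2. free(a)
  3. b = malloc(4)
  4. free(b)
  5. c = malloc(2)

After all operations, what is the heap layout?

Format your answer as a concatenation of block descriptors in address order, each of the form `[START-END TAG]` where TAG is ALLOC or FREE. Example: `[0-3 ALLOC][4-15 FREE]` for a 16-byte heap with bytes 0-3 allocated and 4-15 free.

Answer: [0-1 ALLOC][2-15 FREE]

Derivation:
Op 1: a = malloc(4) -> a = 0; heap: [0-3 ALLOC][4-15 FREE]
Op 2: free(a) -> (freed a); heap: [0-15 FREE]
Op 3: b = malloc(4) -> b = 0; heap: [0-3 ALLOC][4-15 FREE]
Op 4: free(b) -> (freed b); heap: [0-15 FREE]
Op 5: c = malloc(2) -> c = 0; heap: [0-1 ALLOC][2-15 FREE]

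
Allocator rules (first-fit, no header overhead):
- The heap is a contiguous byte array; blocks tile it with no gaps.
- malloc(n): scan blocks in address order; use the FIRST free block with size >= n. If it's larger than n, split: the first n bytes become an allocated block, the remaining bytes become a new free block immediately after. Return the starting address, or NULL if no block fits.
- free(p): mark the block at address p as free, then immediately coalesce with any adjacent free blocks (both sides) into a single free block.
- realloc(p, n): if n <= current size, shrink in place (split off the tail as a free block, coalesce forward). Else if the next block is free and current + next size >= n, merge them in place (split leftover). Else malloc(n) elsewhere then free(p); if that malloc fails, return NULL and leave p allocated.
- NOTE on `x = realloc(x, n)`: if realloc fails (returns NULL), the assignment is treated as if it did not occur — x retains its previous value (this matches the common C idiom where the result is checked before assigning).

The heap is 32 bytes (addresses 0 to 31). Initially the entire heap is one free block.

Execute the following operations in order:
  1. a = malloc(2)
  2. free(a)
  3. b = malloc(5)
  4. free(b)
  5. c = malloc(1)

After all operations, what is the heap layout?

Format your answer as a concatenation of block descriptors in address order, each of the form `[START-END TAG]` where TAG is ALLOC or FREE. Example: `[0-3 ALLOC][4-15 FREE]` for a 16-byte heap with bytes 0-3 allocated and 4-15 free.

Answer: [0-0 ALLOC][1-31 FREE]

Derivation:
Op 1: a = malloc(2) -> a = 0; heap: [0-1 ALLOC][2-31 FREE]
Op 2: free(a) -> (freed a); heap: [0-31 FREE]
Op 3: b = malloc(5) -> b = 0; heap: [0-4 ALLOC][5-31 FREE]
Op 4: free(b) -> (freed b); heap: [0-31 FREE]
Op 5: c = malloc(1) -> c = 0; heap: [0-0 ALLOC][1-31 FREE]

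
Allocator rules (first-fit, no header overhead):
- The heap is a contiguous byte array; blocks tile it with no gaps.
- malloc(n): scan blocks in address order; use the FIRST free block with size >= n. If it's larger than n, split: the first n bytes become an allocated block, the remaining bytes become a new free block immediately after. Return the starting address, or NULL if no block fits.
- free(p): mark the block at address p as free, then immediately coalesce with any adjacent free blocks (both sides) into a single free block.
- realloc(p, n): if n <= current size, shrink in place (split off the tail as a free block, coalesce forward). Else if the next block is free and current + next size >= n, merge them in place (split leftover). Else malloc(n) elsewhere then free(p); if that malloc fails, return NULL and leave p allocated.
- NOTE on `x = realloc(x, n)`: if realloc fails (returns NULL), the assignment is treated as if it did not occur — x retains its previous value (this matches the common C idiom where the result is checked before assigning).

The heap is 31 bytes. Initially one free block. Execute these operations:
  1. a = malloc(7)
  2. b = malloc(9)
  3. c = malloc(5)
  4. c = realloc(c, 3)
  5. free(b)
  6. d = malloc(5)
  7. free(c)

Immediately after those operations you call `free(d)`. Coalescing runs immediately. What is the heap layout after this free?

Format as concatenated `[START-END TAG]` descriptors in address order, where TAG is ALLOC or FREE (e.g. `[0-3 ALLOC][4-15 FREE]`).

Op 1: a = malloc(7) -> a = 0; heap: [0-6 ALLOC][7-30 FREE]
Op 2: b = malloc(9) -> b = 7; heap: [0-6 ALLOC][7-15 ALLOC][16-30 FREE]
Op 3: c = malloc(5) -> c = 16; heap: [0-6 ALLOC][7-15 ALLOC][16-20 ALLOC][21-30 FREE]
Op 4: c = realloc(c, 3) -> c = 16; heap: [0-6 ALLOC][7-15 ALLOC][16-18 ALLOC][19-30 FREE]
Op 5: free(b) -> (freed b); heap: [0-6 ALLOC][7-15 FREE][16-18 ALLOC][19-30 FREE]
Op 6: d = malloc(5) -> d = 7; heap: [0-6 ALLOC][7-11 ALLOC][12-15 FREE][16-18 ALLOC][19-30 FREE]
Op 7: free(c) -> (freed c); heap: [0-6 ALLOC][7-11 ALLOC][12-30 FREE]
free(d): d = 7 -> block [7-11 ALLOC]; mark free, coalesce with adjacent free neighbors -> [0-6 ALLOC][7-30 FREE]

Answer: [0-6 ALLOC][7-30 FREE]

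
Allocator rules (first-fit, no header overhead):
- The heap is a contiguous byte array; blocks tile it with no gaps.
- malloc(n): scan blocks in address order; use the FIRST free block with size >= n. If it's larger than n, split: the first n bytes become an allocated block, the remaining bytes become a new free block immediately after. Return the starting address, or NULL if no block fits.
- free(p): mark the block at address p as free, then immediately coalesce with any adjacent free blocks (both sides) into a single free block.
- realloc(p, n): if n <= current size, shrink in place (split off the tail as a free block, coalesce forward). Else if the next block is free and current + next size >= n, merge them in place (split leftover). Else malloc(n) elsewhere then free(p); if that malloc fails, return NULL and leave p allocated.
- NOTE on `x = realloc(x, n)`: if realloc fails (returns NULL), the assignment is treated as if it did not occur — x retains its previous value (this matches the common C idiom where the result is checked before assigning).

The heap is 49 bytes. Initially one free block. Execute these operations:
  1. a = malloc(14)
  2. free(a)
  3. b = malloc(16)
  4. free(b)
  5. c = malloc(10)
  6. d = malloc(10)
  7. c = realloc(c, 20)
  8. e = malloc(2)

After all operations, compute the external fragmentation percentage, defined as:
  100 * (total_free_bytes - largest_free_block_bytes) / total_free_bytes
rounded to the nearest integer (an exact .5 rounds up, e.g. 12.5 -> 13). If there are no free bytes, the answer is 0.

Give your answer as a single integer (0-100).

Op 1: a = malloc(14) -> a = 0; heap: [0-13 ALLOC][14-48 FREE]
Op 2: free(a) -> (freed a); heap: [0-48 FREE]
Op 3: b = malloc(16) -> b = 0; heap: [0-15 ALLOC][16-48 FREE]
Op 4: free(b) -> (freed b); heap: [0-48 FREE]
Op 5: c = malloc(10) -> c = 0; heap: [0-9 ALLOC][10-48 FREE]
Op 6: d = malloc(10) -> d = 10; heap: [0-9 ALLOC][10-19 ALLOC][20-48 FREE]
Op 7: c = realloc(c, 20) -> c = 20; heap: [0-9 FREE][10-19 ALLOC][20-39 ALLOC][40-48 FREE]
Op 8: e = malloc(2) -> e = 0; heap: [0-1 ALLOC][2-9 FREE][10-19 ALLOC][20-39 ALLOC][40-48 FREE]
Free blocks: [8 9] total_free=17 largest=9 -> 100*(17-9)/17 = 800/17 ≈ 47.059 -> rounds to 47

Answer: 47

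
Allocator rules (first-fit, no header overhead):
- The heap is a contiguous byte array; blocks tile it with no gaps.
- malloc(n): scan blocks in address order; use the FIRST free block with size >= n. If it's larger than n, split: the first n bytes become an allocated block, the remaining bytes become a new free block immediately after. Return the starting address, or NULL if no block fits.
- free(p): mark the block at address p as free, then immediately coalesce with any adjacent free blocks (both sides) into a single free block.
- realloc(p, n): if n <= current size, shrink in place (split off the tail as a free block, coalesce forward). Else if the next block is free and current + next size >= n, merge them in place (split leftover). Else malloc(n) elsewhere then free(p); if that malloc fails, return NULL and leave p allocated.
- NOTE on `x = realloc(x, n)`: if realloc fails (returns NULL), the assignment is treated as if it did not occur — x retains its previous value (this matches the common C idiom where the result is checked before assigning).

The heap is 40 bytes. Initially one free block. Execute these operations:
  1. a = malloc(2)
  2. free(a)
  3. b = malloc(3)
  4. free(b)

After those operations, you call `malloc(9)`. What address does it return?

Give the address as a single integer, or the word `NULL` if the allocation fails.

Op 1: a = malloc(2) -> a = 0; heap: [0-1 ALLOC][2-39 FREE]
Op 2: free(a) -> (freed a); heap: [0-39 FREE]
Op 3: b = malloc(3) -> b = 0; heap: [0-2 ALLOC][3-39 FREE]
Op 4: free(b) -> (freed b); heap: [0-39 FREE]
malloc(9): first-fit scan over [0-39 FREE] -> 0

Answer: 0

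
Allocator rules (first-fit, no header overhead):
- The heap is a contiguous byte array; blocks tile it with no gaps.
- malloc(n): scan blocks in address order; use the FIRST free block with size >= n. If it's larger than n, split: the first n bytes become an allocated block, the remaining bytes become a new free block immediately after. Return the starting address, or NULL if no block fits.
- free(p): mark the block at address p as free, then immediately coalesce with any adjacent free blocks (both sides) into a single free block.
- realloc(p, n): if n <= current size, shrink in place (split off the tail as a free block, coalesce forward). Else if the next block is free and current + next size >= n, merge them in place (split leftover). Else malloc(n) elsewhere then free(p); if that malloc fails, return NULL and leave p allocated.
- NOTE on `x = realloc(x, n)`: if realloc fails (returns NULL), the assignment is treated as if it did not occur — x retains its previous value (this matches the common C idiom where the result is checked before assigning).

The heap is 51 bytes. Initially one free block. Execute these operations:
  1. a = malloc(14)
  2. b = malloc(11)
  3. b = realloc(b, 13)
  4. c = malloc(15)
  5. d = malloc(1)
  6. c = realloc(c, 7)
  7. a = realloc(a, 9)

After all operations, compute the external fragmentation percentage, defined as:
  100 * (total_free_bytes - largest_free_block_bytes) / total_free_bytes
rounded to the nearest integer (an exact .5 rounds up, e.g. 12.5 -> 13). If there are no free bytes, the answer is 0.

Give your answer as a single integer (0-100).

Answer: 62

Derivation:
Op 1: a = malloc(14) -> a = 0; heap: [0-13 ALLOC][14-50 FREE]
Op 2: b = malloc(11) -> b = 14; heap: [0-13 ALLOC][14-24 ALLOC][25-50 FREE]
Op 3: b = realloc(b, 13) -> b = 14; heap: [0-13 ALLOC][14-26 ALLOC][27-50 FREE]
Op 4: c = malloc(15) -> c = 27; heap: [0-13 ALLOC][14-26 ALLOC][27-41 ALLOC][42-50 FREE]
Op 5: d = malloc(1) -> d = 42; heap: [0-13 ALLOC][14-26 ALLOC][27-41 ALLOC][42-42 ALLOC][43-50 FREE]
Op 6: c = realloc(c, 7) -> c = 27; heap: [0-13 ALLOC][14-26 ALLOC][27-33 ALLOC][34-41 FREE][42-42 ALLOC][43-50 FREE]
Op 7: a = realloc(a, 9) -> a = 0; heap: [0-8 ALLOC][9-13 FREE][14-26 ALLOC][27-33 ALLOC][34-41 FREE][42-42 ALLOC][43-50 FREE]
Free blocks: [5 8 8] total_free=21 largest=8 -> 100*(21-8)/21 = 1300/21 ≈ 61.905 -> rounds to 62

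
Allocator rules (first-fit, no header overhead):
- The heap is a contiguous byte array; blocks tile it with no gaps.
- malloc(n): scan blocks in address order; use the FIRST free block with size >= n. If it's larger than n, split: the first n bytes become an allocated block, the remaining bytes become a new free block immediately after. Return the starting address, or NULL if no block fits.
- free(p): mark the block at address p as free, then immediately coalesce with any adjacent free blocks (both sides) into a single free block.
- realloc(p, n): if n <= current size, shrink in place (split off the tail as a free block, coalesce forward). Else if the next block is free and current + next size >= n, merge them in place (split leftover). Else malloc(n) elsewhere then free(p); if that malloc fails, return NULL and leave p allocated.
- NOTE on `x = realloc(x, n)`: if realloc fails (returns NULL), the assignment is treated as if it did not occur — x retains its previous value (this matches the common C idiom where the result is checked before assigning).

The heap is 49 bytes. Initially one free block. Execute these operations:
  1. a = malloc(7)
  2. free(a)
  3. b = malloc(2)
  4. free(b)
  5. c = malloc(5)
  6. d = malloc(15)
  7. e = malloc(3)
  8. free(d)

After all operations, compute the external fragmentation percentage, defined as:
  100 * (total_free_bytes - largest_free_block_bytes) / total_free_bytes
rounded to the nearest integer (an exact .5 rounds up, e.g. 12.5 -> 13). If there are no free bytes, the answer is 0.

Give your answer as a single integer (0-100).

Answer: 37

Derivation:
Op 1: a = malloc(7) -> a = 0; heap: [0-6 ALLOC][7-48 FREE]
Op 2: free(a) -> (freed a); heap: [0-48 FREE]
Op 3: b = malloc(2) -> b = 0; heap: [0-1 ALLOC][2-48 FREE]
Op 4: free(b) -> (freed b); heap: [0-48 FREE]
Op 5: c = malloc(5) -> c = 0; heap: [0-4 ALLOC][5-48 FREE]
Op 6: d = malloc(15) -> d = 5; heap: [0-4 ALLOC][5-19 ALLOC][20-48 FREE]
Op 7: e = malloc(3) -> e = 20; heap: [0-4 ALLOC][5-19 ALLOC][20-22 ALLOC][23-48 FREE]
Op 8: free(d) -> (freed d); heap: [0-4 ALLOC][5-19 FREE][20-22 ALLOC][23-48 FREE]
Free blocks: [15 26] total_free=41 largest=26 -> 100*(41-26)/41 = 1500/41 ≈ 36.585 -> rounds to 37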